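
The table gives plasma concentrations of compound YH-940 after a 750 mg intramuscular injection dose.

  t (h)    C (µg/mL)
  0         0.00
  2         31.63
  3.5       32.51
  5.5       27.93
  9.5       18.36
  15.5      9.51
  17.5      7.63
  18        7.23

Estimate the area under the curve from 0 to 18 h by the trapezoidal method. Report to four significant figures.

AUC = 337.2 µg/mL·h

Trapezoidal AUC_0→18:
  [0→2]: (0.00+31.63)/2 × 2 = 31.63
  [2→3.5]: (31.63+32.51)/2 × 1.5 = 48.105
  [3.5→5.5]: (32.51+27.93)/2 × 2 = 60.44
  [5.5→9.5]: (27.93+18.36)/2 × 4 = 92.58
  [9.5→15.5]: (18.36+9.51)/2 × 6 = 83.61
  [15.5→17.5]: (9.51+7.63)/2 × 2 = 17.14
  [17.5→18]: (7.63+7.23)/2 × 0.5 = 3.715
  Sum = 337.22 µg/mL·h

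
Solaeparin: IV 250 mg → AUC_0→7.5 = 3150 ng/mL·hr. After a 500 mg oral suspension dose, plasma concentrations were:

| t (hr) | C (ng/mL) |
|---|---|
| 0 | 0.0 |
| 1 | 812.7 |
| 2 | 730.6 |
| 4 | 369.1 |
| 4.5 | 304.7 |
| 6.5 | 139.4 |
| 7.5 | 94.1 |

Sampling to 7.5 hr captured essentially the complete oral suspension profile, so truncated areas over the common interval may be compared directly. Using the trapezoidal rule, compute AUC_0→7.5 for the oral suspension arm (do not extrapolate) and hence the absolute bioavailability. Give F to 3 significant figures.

Trapezoidal AUC_0→7.5 (oral suspension):
  [0→1]: (0.0+812.7)/2 × 1 = 406.35
  [1→2]: (812.7+730.6)/2 × 1 = 771.65
  [2→4]: (730.6+369.1)/2 × 2 = 1099.7
  [4→4.5]: (369.1+304.7)/2 × 0.5 = 168.45
  [4.5→6.5]: (304.7+139.4)/2 × 2 = 444.1
  [6.5→7.5]: (139.4+94.1)/2 × 1 = 116.75
  Sum = 3007.0 ng/mL·hr
F = (AUC_ev/D_ev)/(AUC_iv/D_iv) = (3007.0/500)/(3150/250) = 6.014/12.6 = 0.4773

F = 0.477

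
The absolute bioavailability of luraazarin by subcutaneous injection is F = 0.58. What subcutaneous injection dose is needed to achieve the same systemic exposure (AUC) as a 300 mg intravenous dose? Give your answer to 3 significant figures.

For equal systemic exposure: F × D_ev = D_iv
D_ev = D_iv / F = 300 / 0.58 = 517.241 mg

D_subcutaneous = 517 mg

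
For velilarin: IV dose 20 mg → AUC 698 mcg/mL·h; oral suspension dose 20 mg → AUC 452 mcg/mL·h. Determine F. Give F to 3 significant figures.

F = (AUC_ev / D_ev) / (AUC_iv / D_iv)
  = (452/20) / (698/20)
  = 22.6 / 34.9 = 0.6476

F = 0.648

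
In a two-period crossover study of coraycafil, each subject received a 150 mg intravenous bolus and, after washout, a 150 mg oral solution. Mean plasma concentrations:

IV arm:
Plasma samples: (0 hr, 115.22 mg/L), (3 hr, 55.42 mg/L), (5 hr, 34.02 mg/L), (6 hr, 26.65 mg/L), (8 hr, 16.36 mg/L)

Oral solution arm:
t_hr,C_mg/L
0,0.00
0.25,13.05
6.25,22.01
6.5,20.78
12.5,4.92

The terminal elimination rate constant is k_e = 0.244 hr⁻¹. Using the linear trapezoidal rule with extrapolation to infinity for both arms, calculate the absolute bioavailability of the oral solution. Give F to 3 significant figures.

F = 0.431

Trapezoidal AUC_0→8 (IV):
  [0→3]: (115.22+55.42)/2 × 3 = 255.96
  [3→5]: (55.42+34.02)/2 × 2 = 89.44
  [5→6]: (34.02+26.65)/2 × 1 = 30.335
  [6→8]: (26.65+16.36)/2 × 2 = 43.01
  Sum = 418.745 mg/L·hr
IV tail: 16.36/0.244 = 67.049; AUC_iv,0→∞ = 418.745 + 67.049 = 485.794 mg/L·hr
Trapezoidal AUC_0→12.5 (oral solution):
  [0→0.25]: (0.00+13.05)/2 × 0.25 = 1.63125
  [0.25→6.25]: (13.05+22.01)/2 × 6 = 105.18
  [6.25→6.5]: (22.01+20.78)/2 × 0.25 = 5.34875
  [6.5→12.5]: (20.78+4.92)/2 × 6 = 77.1
  Sum = 189.26 mg/L·hr
oral solution tail: 4.92/0.244 = 20.164; AUC_ev,0→∞ = 189.26 + 20.164 = 209.424 mg/L·hr
F = (AUC_ev/D_ev)/(AUC_iv/D_iv) = (209.424/150)/(485.794/150) = 1.39616/3.23863 = 0.4311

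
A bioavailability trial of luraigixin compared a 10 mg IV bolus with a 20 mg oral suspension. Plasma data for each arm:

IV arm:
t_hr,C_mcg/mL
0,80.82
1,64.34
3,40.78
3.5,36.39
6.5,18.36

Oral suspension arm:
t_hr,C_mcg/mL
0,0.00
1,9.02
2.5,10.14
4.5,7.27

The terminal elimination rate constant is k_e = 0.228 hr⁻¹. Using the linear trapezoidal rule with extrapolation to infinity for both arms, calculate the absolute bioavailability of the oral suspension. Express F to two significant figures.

Trapezoidal AUC_0→6.5 (IV):
  [0→1]: (80.82+64.34)/2 × 1 = 72.58
  [1→3]: (64.34+40.78)/2 × 2 = 105.12
  [3→3.5]: (40.78+36.39)/2 × 0.5 = 19.2925
  [3.5→6.5]: (36.39+18.36)/2 × 3 = 82.125
  Sum = 279.1175 mcg/mL·hr
IV tail: 18.36/0.228 = 80.526; AUC_iv,0→∞ = 279.1175 + 80.526 = 359.6435 mcg/mL·hr
Trapezoidal AUC_0→4.5 (oral suspension):
  [0→1]: (0.00+9.02)/2 × 1 = 4.51
  [1→2.5]: (9.02+10.14)/2 × 1.5 = 14.37
  [2.5→4.5]: (10.14+7.27)/2 × 2 = 17.41
  Sum = 36.29 mcg/mL·hr
oral suspension tail: 7.27/0.228 = 31.886; AUC_ev,0→∞ = 36.29 + 31.886 = 68.176 mcg/mL·hr
F = (AUC_ev/D_ev)/(AUC_iv/D_iv) = (68.176/20)/(359.6435/10) = 3.4088/35.96435 = 0.0948

F = 0.095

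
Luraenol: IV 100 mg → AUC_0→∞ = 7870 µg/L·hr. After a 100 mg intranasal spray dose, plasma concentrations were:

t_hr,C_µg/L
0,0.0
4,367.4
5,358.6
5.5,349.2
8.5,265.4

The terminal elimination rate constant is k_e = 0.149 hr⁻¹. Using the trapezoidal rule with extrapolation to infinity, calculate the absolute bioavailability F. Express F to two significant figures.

F = 0.51

Trapezoidal AUC_0→8.5 (intranasal spray):
  [0→4]: (0.0+367.4)/2 × 4 = 734.8
  [4→5]: (367.4+358.6)/2 × 1 = 363.0
  [5→5.5]: (358.6+349.2)/2 × 0.5 = 176.95
  [5.5→8.5]: (349.2+265.4)/2 × 3 = 921.9
  Sum = 2196.65 µg/L·hr
Tail: C_last/k_e = 265.4/0.149 = 1781.208
AUC_0→∞ (intranasal spray) = 2196.65 + 1781.208 = 3977.858 µg/L·hr
F = (AUC_ev/D_ev)/(AUC_iv/D_iv) = (3977.858/100)/(7870/100) = 39.77858/78.7 = 0.5054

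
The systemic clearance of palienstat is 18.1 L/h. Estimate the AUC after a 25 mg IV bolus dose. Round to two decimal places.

AUC = 1.38 mg/L·h

AUC_0→∞ = Dose_iv / CL
        = 25 / 18.1 = 1.38122 mg/L·h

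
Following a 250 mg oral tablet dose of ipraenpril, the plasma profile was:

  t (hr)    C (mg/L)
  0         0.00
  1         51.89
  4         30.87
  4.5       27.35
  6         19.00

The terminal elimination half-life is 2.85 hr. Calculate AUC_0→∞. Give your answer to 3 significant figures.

Trapezoidal AUC_0→6:
  [0→1]: (0.00+51.89)/2 × 1 = 25.945
  [1→4]: (51.89+30.87)/2 × 3 = 124.14
  [4→4.5]: (30.87+27.35)/2 × 0.5 = 14.555
  [4.5→6]: (27.35+19.00)/2 × 1.5 = 34.7625
  Sum = 199.4025 mg/L·hr
k_e = ln2 / t½ = 0.693147 / 2.85 = 0.2432 hr^-1
Extrapolated tail: C_last / k_e = 19.00 / 0.2432 = 78.125
AUC_0→∞ = 199.4025 + 78.125 = 277.5275 mg/L·hr

AUC = 278 mg/L·hr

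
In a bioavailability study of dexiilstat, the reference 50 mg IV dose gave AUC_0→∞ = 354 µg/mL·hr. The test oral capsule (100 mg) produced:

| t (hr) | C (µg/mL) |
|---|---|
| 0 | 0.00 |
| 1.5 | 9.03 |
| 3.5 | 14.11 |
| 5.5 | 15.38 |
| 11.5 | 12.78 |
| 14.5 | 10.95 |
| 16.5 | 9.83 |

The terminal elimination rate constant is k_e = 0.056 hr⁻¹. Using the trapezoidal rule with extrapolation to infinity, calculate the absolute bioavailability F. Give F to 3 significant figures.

Trapezoidal AUC_0→16.5 (oral capsule):
  [0→1.5]: (0.00+9.03)/2 × 1.5 = 6.7725
  [1.5→3.5]: (9.03+14.11)/2 × 2 = 23.14
  [3.5→5.5]: (14.11+15.38)/2 × 2 = 29.49
  [5.5→11.5]: (15.38+12.78)/2 × 6 = 84.48
  [11.5→14.5]: (12.78+10.95)/2 × 3 = 35.595
  [14.5→16.5]: (10.95+9.83)/2 × 2 = 20.78
  Sum = 200.2575 µg/mL·hr
Tail: C_last/k_e = 9.83/0.056 = 175.536
AUC_0→∞ (oral capsule) = 200.2575 + 175.536 = 375.7935 µg/mL·hr
F = (AUC_ev/D_ev)/(AUC_iv/D_iv) = (375.7935/100)/(354/50) = 3.757935/7.08 = 0.5308

F = 0.531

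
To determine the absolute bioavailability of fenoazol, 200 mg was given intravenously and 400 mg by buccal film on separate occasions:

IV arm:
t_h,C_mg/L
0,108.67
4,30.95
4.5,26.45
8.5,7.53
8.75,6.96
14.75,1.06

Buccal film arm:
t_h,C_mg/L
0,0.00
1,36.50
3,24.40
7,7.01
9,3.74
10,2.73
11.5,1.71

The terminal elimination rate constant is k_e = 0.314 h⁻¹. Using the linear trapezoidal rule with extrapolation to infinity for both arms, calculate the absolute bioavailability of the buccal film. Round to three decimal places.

F = 0.211

Trapezoidal AUC_0→14.75 (IV):
  [0→4]: (108.67+30.95)/2 × 4 = 279.24
  [4→4.5]: (30.95+26.45)/2 × 0.5 = 14.35
  [4.5→8.5]: (26.45+7.53)/2 × 4 = 67.96
  [8.5→8.75]: (7.53+6.96)/2 × 0.25 = 1.81125
  [8.75→14.75]: (6.96+1.06)/2 × 6 = 24.06
  Sum = 387.42125 mg/L·h
IV tail: 1.06/0.314 = 3.376; AUC_iv,0→∞ = 387.42125 + 3.376 = 390.79725 mg/L·h
Trapezoidal AUC_0→11.5 (buccal film):
  [0→1]: (0.00+36.50)/2 × 1 = 18.25
  [1→3]: (36.50+24.40)/2 × 2 = 60.9
  [3→7]: (24.40+7.01)/2 × 4 = 62.82
  [7→9]: (7.01+3.74)/2 × 2 = 10.75
  [9→10]: (3.74+2.73)/2 × 1 = 3.235
  [10→11.5]: (2.73+1.71)/2 × 1.5 = 3.33
  Sum = 159.285 mg/L·h
buccal film tail: 1.71/0.314 = 5.446; AUC_ev,0→∞ = 159.285 + 5.446 = 164.731 mg/L·h
F = (AUC_ev/D_ev)/(AUC_iv/D_iv) = (164.731/400)/(390.79725/200) = 0.4118275/1.95399 = 0.2108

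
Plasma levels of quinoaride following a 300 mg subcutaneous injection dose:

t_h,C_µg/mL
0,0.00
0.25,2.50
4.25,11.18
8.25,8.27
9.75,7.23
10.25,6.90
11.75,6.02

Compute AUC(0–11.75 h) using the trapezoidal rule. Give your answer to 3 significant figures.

AUC = 91.4 µg/mL·h

Trapezoidal AUC_0→11.75:
  [0→0.25]: (0.00+2.50)/2 × 0.25 = 0.3125
  [0.25→4.25]: (2.50+11.18)/2 × 4 = 27.36
  [4.25→8.25]: (11.18+8.27)/2 × 4 = 38.9
  [8.25→9.75]: (8.27+7.23)/2 × 1.5 = 11.625
  [9.75→10.25]: (7.23+6.90)/2 × 0.5 = 3.5325
  [10.25→11.75]: (6.90+6.02)/2 × 1.5 = 9.69
  Sum = 91.42 µg/mL·h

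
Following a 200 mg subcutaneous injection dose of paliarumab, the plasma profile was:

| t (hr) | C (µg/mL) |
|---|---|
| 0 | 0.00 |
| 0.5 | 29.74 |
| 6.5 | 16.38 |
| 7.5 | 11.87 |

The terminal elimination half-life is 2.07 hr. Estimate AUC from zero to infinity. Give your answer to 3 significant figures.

AUC = 195 µg/mL·hr

Trapezoidal AUC_0→7.5:
  [0→0.5]: (0.00+29.74)/2 × 0.5 = 7.435
  [0.5→6.5]: (29.74+16.38)/2 × 6 = 138.36
  [6.5→7.5]: (16.38+11.87)/2 × 1 = 14.125
  Sum = 159.92 µg/mL·hr
k_e = ln2 / t½ = 0.693147 / 2.07 = 0.3349 hr^-1
Extrapolated tail: C_last / k_e = 11.87 / 0.3349 = 35.443
AUC_0→∞ = 159.92 + 35.443 = 195.363 µg/mL·hr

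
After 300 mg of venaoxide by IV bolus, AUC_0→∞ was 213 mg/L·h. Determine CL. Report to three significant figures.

CL = 1.41 L/h

CL = Dose_iv / AUC_0→∞
   = 300 / 213 = 1.40845 L/h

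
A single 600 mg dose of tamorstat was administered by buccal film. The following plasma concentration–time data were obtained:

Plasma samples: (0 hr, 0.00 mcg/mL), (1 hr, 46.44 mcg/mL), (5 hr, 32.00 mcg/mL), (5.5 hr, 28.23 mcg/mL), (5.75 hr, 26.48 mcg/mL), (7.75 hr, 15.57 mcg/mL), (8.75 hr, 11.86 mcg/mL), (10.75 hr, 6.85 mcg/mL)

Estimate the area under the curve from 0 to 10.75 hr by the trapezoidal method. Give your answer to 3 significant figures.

Trapezoidal AUC_0→10.75:
  [0→1]: (0.00+46.44)/2 × 1 = 23.22
  [1→5]: (46.44+32.00)/2 × 4 = 156.88
  [5→5.5]: (32.00+28.23)/2 × 0.5 = 15.0575
  [5.5→5.75]: (28.23+26.48)/2 × 0.25 = 6.83875
  [5.75→7.75]: (26.48+15.57)/2 × 2 = 42.05
  [7.75→8.75]: (15.57+11.86)/2 × 1 = 13.715
  [8.75→10.75]: (11.86+6.85)/2 × 2 = 18.71
  Sum = 276.47125 mcg/mL·hr

AUC = 276 mcg/mL·hr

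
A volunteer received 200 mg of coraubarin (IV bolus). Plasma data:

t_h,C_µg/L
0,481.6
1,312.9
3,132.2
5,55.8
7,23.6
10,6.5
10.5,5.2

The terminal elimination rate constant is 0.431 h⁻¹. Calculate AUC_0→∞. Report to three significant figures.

AUC = 1170 µg/L·h

Trapezoidal AUC_0→10.5:
  [0→1]: (481.6+312.9)/2 × 1 = 397.25
  [1→3]: (312.9+132.2)/2 × 2 = 445.1
  [3→5]: (132.2+55.8)/2 × 2 = 188.0
  [5→7]: (55.8+23.6)/2 × 2 = 79.4
  [7→10]: (23.6+6.5)/2 × 3 = 45.15
  [10→10.5]: (6.5+5.2)/2 × 0.5 = 2.925
  Sum = 1157.825 µg/L·h
Extrapolated tail: C_last / k_e = 5.2 / 0.431 = 12.065
AUC_0→∞ = 1157.825 + 12.065 = 1169.89 µg/L·h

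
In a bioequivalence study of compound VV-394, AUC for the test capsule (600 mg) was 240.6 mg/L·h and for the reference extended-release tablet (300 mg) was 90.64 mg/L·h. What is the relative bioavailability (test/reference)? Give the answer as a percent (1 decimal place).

F_rel = (AUC_test/D_test) / (AUC_ref/D_ref)
      = (240.6/600) / (90.64/300)
      = 0.401 / 0.302133 = 1.3272 = 132.72%

F_rel = 132.7%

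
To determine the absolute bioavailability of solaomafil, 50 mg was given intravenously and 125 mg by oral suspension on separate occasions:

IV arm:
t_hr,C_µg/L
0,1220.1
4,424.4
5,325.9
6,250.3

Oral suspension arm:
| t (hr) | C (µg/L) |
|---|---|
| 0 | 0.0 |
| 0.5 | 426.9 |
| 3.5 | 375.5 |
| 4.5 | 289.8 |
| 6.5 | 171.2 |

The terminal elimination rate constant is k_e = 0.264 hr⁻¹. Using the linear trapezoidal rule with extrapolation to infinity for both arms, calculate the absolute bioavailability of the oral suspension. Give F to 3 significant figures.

F = 0.225

Trapezoidal AUC_0→6 (IV):
  [0→4]: (1220.1+424.4)/2 × 4 = 3289.0
  [4→5]: (424.4+325.9)/2 × 1 = 375.15
  [5→6]: (325.9+250.3)/2 × 1 = 288.1
  Sum = 3952.25 µg/L·hr
IV tail: 250.3/0.264 = 948.106; AUC_iv,0→∞ = 3952.25 + 948.106 = 4900.356 µg/L·hr
Trapezoidal AUC_0→6.5 (oral suspension):
  [0→0.5]: (0.0+426.9)/2 × 0.5 = 106.725
  [0.5→3.5]: (426.9+375.5)/2 × 3 = 1203.6
  [3.5→4.5]: (375.5+289.8)/2 × 1 = 332.65
  [4.5→6.5]: (289.8+171.2)/2 × 2 = 461.0
  Sum = 2103.975 µg/L·hr
oral suspension tail: 171.2/0.264 = 648.485; AUC_ev,0→∞ = 2103.975 + 648.485 = 2752.46 µg/L·hr
F = (AUC_ev/D_ev)/(AUC_iv/D_iv) = (2752.46/125)/(4900.356/50) = 22.01968/98.00712 = 0.2247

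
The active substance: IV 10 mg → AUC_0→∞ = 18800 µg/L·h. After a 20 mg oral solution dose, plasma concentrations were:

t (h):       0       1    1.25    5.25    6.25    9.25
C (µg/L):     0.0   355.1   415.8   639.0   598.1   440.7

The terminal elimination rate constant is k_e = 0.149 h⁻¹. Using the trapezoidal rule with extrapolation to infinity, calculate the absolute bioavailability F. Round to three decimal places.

Trapezoidal AUC_0→9.25 (oral solution):
  [0→1]: (0.0+355.1)/2 × 1 = 177.55
  [1→1.25]: (355.1+415.8)/2 × 0.25 = 96.3625
  [1.25→5.25]: (415.8+639.0)/2 × 4 = 2109.6
  [5.25→6.25]: (639.0+598.1)/2 × 1 = 618.55
  [6.25→9.25]: (598.1+440.7)/2 × 3 = 1558.2
  Sum = 4560.2625 µg/L·h
Tail: C_last/k_e = 440.7/0.149 = 2957.718
AUC_0→∞ (oral solution) = 4560.2625 + 2957.718 = 7517.9805 µg/L·h
F = (AUC_ev/D_ev)/(AUC_iv/D_iv) = (7517.9805/20)/(18800/10) = 375.899/1880 = 0.1999

F = 0.200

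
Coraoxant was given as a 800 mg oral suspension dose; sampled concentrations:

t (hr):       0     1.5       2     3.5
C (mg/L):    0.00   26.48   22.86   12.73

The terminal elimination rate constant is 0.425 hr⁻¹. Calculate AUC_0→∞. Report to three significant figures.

AUC = 88.8 mg/L·hr

Trapezoidal AUC_0→3.5:
  [0→1.5]: (0.00+26.48)/2 × 1.5 = 19.86
  [1.5→2]: (26.48+22.86)/2 × 0.5 = 12.335
  [2→3.5]: (22.86+12.73)/2 × 1.5 = 26.6925
  Sum = 58.8875 mg/L·hr
Extrapolated tail: C_last / k_e = 12.73 / 0.425 = 29.953
AUC_0→∞ = 58.8875 + 29.953 = 88.8405 mg/L·hr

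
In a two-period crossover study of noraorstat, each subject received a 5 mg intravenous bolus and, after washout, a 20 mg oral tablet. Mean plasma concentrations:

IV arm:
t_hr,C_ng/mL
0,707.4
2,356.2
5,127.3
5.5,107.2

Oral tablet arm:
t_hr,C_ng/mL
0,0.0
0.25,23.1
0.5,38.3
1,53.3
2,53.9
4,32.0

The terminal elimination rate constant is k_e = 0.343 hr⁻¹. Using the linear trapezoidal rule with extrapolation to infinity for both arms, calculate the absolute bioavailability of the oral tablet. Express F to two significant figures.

F = 0.031

Trapezoidal AUC_0→5.5 (IV):
  [0→2]: (707.4+356.2)/2 × 2 = 1063.6
  [2→5]: (356.2+127.3)/2 × 3 = 725.25
  [5→5.5]: (127.3+107.2)/2 × 0.5 = 58.625
  Sum = 1847.475 ng/mL·hr
IV tail: 107.2/0.343 = 312.536; AUC_iv,0→∞ = 1847.475 + 312.536 = 2160.011 ng/mL·hr
Trapezoidal AUC_0→4 (oral tablet):
  [0→0.25]: (0.0+23.1)/2 × 0.25 = 2.8875
  [0.25→0.5]: (23.1+38.3)/2 × 0.25 = 7.675
  [0.5→1]: (38.3+53.3)/2 × 0.5 = 22.9
  [1→2]: (53.3+53.9)/2 × 1 = 53.6
  [2→4]: (53.9+32.0)/2 × 2 = 85.9
  Sum = 172.9625 ng/mL·hr
oral tablet tail: 32.0/0.343 = 93.294; AUC_ev,0→∞ = 172.9625 + 93.294 = 266.2565 ng/mL·hr
F = (AUC_ev/D_ev)/(AUC_iv/D_iv) = (266.2565/20)/(2160.011/5) = 13.312825/432.0022 = 0.0308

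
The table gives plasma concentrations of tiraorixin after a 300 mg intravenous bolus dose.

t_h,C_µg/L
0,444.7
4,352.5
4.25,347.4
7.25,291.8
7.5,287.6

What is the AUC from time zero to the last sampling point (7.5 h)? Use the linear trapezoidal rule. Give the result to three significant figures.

AUC = 2710 µg/L·h

Trapezoidal AUC_0→7.5:
  [0→4]: (444.7+352.5)/2 × 4 = 1594.4
  [4→4.25]: (352.5+347.4)/2 × 0.25 = 87.4875
  [4.25→7.25]: (347.4+291.8)/2 × 3 = 958.8
  [7.25→7.5]: (291.8+287.6)/2 × 0.25 = 72.425
  Sum = 2713.1125 µg/L·h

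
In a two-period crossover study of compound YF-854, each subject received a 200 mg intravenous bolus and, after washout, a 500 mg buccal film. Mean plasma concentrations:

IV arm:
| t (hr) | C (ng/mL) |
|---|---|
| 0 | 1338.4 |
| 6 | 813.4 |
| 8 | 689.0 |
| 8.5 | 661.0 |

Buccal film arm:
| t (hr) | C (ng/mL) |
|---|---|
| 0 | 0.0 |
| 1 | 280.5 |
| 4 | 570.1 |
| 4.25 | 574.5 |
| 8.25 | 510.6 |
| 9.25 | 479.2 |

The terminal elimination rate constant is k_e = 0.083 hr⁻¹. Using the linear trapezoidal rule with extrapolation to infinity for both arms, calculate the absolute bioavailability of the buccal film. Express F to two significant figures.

F = 0.25

Trapezoidal AUC_0→8.5 (IV):
  [0→6]: (1338.4+813.4)/2 × 6 = 6455.4
  [6→8]: (813.4+689.0)/2 × 2 = 1502.4
  [8→8.5]: (689.0+661.0)/2 × 0.5 = 337.5
  Sum = 8295.3 ng/mL·hr
IV tail: 661.0/0.083 = 7963.855; AUC_iv,0→∞ = 8295.3 + 7963.855 = 16259.155 ng/mL·hr
Trapezoidal AUC_0→9.25 (buccal film):
  [0→1]: (0.0+280.5)/2 × 1 = 140.25
  [1→4]: (280.5+570.1)/2 × 3 = 1275.9
  [4→4.25]: (570.1+574.5)/2 × 0.25 = 143.075
  [4.25→8.25]: (574.5+510.6)/2 × 4 = 2170.2
  [8.25→9.25]: (510.6+479.2)/2 × 1 = 494.9
  Sum = 4224.325 ng/mL·hr
buccal film tail: 479.2/0.083 = 5773.494; AUC_ev,0→∞ = 4224.325 + 5773.494 = 9997.819 ng/mL·hr
F = (AUC_ev/D_ev)/(AUC_iv/D_iv) = (9997.819/500)/(16259.155/200) = 19.995638/81.295775 = 0.2460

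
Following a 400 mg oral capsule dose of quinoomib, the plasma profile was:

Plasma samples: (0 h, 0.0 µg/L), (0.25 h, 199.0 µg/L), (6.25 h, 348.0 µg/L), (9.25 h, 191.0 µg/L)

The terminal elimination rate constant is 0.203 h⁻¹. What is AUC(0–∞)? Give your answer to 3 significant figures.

Trapezoidal AUC_0→9.25:
  [0→0.25]: (0.0+199.0)/2 × 0.25 = 24.875
  [0.25→6.25]: (199.0+348.0)/2 × 6 = 1641.0
  [6.25→9.25]: (348.0+191.0)/2 × 3 = 808.5
  Sum = 2474.375 µg/L·h
Extrapolated tail: C_last / k_e = 191.0 / 0.203 = 940.887
AUC_0→∞ = 2474.375 + 940.887 = 3415.262 µg/L·h

AUC = 3420 µg/L·h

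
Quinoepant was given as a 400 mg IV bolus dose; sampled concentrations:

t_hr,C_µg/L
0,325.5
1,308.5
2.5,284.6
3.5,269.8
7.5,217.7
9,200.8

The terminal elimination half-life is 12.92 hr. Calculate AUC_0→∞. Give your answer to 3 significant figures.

AUC = 6070 µg/L·hr

Trapezoidal AUC_0→9:
  [0→1]: (325.5+308.5)/2 × 1 = 317.0
  [1→2.5]: (308.5+284.6)/2 × 1.5 = 444.825
  [2.5→3.5]: (284.6+269.8)/2 × 1 = 277.2
  [3.5→7.5]: (269.8+217.7)/2 × 4 = 975.0
  [7.5→9]: (217.7+200.8)/2 × 1.5 = 313.875
  Sum = 2327.9 µg/L·hr
k_e = ln2 / t½ = 0.693147 / 12.92 = 0.0536 hr^-1
Extrapolated tail: C_last / k_e = 200.8 / 0.0536 = 3746.269
AUC_0→∞ = 2327.9 + 3746.269 = 6074.169 µg/L·hr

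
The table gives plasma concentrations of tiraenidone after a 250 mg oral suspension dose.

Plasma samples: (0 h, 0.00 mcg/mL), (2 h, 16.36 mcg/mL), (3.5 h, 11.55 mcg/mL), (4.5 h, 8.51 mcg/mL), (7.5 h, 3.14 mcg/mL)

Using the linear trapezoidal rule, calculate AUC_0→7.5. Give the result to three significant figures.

Trapezoidal AUC_0→7.5:
  [0→2]: (0.00+16.36)/2 × 2 = 16.36
  [2→3.5]: (16.36+11.55)/2 × 1.5 = 20.9325
  [3.5→4.5]: (11.55+8.51)/2 × 1 = 10.03
  [4.5→7.5]: (8.51+3.14)/2 × 3 = 17.475
  Sum = 64.7975 mcg/mL·h

AUC = 64.8 mcg/mL·h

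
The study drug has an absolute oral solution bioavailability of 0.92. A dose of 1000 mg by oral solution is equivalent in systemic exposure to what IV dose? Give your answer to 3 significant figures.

Systemic exposure from an extravascular dose = F × D_ev, so the equivalent IV dose is F × D_ev.
D_iv = F × D_ev = 0.92 × 1000 = 920 mg

D_iv = 920 mg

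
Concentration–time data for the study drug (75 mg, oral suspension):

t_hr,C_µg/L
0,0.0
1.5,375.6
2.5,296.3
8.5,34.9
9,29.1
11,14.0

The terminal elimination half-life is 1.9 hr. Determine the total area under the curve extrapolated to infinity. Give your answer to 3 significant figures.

Trapezoidal AUC_0→11:
  [0→1.5]: (0.0+375.6)/2 × 1.5 = 281.7
  [1.5→2.5]: (375.6+296.3)/2 × 1 = 335.95
  [2.5→8.5]: (296.3+34.9)/2 × 6 = 993.6
  [8.5→9]: (34.9+29.1)/2 × 0.5 = 16.0
  [9→11]: (29.1+14.0)/2 × 2 = 43.1
  Sum = 1670.35 µg/L·hr
k_e = ln2 / t½ = 0.693147 / 1.9 = 0.3648 hr^-1
Extrapolated tail: C_last / k_e = 14.0 / 0.3648 = 38.377
AUC_0→∞ = 1670.35 + 38.377 = 1708.727 µg/L·hr

AUC = 1710 µg/L·hr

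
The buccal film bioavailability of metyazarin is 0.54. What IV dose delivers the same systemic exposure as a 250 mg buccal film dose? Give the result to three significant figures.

Systemic exposure from an extravascular dose = F × D_ev, so the equivalent IV dose is F × D_ev.
D_iv = F × D_ev = 0.54 × 250 = 135 mg

D_iv = 135 mg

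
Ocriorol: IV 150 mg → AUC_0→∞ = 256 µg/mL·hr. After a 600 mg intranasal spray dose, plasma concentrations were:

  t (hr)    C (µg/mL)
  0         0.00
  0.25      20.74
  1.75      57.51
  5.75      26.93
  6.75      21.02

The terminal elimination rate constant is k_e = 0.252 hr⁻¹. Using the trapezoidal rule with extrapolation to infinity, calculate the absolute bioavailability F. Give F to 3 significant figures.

Trapezoidal AUC_0→6.75 (intranasal spray):
  [0→0.25]: (0.00+20.74)/2 × 0.25 = 2.5925
  [0.25→1.75]: (20.74+57.51)/2 × 1.5 = 58.6875
  [1.75→5.75]: (57.51+26.93)/2 × 4 = 168.88
  [5.75→6.75]: (26.93+21.02)/2 × 1 = 23.975
  Sum = 254.135 µg/mL·hr
Tail: C_last/k_e = 21.02/0.252 = 83.413
AUC_0→∞ (intranasal spray) = 254.135 + 83.413 = 337.548 µg/mL·hr
F = (AUC_ev/D_ev)/(AUC_iv/D_iv) = (337.548/600)/(256/150) = 0.56258/1.70667 = 0.3296

F = 0.330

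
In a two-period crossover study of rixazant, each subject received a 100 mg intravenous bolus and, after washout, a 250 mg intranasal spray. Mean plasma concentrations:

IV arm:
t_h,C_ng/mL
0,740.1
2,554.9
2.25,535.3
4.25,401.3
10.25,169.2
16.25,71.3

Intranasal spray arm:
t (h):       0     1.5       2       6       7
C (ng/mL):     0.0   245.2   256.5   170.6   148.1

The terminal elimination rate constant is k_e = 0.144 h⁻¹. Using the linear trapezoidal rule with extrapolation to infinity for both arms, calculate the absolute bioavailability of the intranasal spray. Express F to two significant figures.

Trapezoidal AUC_0→16.25 (IV):
  [0→2]: (740.1+554.9)/2 × 2 = 1295.0
  [2→2.25]: (554.9+535.3)/2 × 0.25 = 136.275
  [2.25→4.25]: (535.3+401.3)/2 × 2 = 936.6
  [4.25→10.25]: (401.3+169.2)/2 × 6 = 1711.5
  [10.25→16.25]: (169.2+71.3)/2 × 6 = 721.5
  Sum = 4800.875 ng/mL·h
IV tail: 71.3/0.144 = 495.139; AUC_iv,0→∞ = 4800.875 + 495.139 = 5296.014 ng/mL·h
Trapezoidal AUC_0→7 (intranasal spray):
  [0→1.5]: (0.0+245.2)/2 × 1.5 = 183.9
  [1.5→2]: (245.2+256.5)/2 × 0.5 = 125.425
  [2→6]: (256.5+170.6)/2 × 4 = 854.2
  [6→7]: (170.6+148.1)/2 × 1 = 159.35
  Sum = 1322.875 ng/mL·h
intranasal spray tail: 148.1/0.144 = 1028.472; AUC_ev,0→∞ = 1322.875 + 1028.472 = 2351.347 ng/mL·h
F = (AUC_ev/D_ev)/(AUC_iv/D_iv) = (2351.347/250)/(5296.014/100) = 9.405388/52.96014 = 0.1776

F = 0.18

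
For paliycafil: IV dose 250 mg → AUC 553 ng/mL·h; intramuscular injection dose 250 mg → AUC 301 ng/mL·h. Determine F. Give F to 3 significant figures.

F = 0.544

F = (AUC_ev / D_ev) / (AUC_iv / D_iv)
  = (301/250) / (553/250)
  = 1.204 / 2.212 = 0.5443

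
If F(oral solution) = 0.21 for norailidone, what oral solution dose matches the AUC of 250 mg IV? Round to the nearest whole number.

For equal systemic exposure: F × D_ev = D_iv
D_ev = D_iv / F = 250 / 0.21 = 1190.48 mg

D_oral = 1190 mg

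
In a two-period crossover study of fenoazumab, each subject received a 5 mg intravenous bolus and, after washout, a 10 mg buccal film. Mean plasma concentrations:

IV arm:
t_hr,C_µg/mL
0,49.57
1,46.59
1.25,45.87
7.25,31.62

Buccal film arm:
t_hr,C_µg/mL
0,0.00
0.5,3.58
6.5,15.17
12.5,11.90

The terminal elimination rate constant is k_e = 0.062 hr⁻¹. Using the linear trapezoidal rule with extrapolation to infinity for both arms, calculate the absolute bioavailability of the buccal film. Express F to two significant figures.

Trapezoidal AUC_0→7.25 (IV):
  [0→1]: (49.57+46.59)/2 × 1 = 48.08
  [1→1.25]: (46.59+45.87)/2 × 0.25 = 11.5575
  [1.25→7.25]: (45.87+31.62)/2 × 6 = 232.47
  Sum = 292.1075 µg/mL·hr
IV tail: 31.62/0.062 = 510.000; AUC_iv,0→∞ = 292.1075 + 510.000 = 802.1075 µg/mL·hr
Trapezoidal AUC_0→12.5 (buccal film):
  [0→0.5]: (0.00+3.58)/2 × 0.5 = 0.895
  [0.5→6.5]: (3.58+15.17)/2 × 6 = 56.25
  [6.5→12.5]: (15.17+11.90)/2 × 6 = 81.21
  Sum = 138.355 µg/mL·hr
buccal film tail: 11.90/0.062 = 191.935; AUC_ev,0→∞ = 138.355 + 191.935 = 330.29 µg/mL·hr
F = (AUC_ev/D_ev)/(AUC_iv/D_iv) = (330.29/10)/(802.1075/5) = 33.029/160.4215 = 0.2059

F = 0.21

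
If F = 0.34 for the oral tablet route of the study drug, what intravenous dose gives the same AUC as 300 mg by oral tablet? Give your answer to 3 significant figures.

D_iv = 102 mg

Systemic exposure from an extravascular dose = F × D_ev, so the equivalent IV dose is F × D_ev.
D_iv = F × D_ev = 0.34 × 300 = 102 mg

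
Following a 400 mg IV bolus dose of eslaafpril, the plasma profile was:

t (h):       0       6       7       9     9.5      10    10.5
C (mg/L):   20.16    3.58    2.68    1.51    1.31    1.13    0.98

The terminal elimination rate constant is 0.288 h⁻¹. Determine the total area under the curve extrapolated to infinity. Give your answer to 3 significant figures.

AUC = 83.8 mg/L·h

Trapezoidal AUC_0→10.5:
  [0→6]: (20.16+3.58)/2 × 6 = 71.22
  [6→7]: (3.58+2.68)/2 × 1 = 3.13
  [7→9]: (2.68+1.51)/2 × 2 = 4.19
  [9→9.5]: (1.51+1.31)/2 × 0.5 = 0.705
  [9.5→10]: (1.31+1.13)/2 × 0.5 = 0.61
  [10→10.5]: (1.13+0.98)/2 × 0.5 = 0.5275
  Sum = 80.3825 mg/L·h
Extrapolated tail: C_last / k_e = 0.98 / 0.288 = 3.403
AUC_0→∞ = 80.3825 + 3.403 = 83.7855 mg/L·h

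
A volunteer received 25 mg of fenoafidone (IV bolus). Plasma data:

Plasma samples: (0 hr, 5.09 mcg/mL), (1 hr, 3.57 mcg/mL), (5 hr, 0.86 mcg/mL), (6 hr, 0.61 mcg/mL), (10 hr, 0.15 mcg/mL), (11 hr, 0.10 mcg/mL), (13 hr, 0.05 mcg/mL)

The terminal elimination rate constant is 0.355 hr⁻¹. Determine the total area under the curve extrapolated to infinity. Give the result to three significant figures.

Trapezoidal AUC_0→13:
  [0→1]: (5.09+3.57)/2 × 1 = 4.33
  [1→5]: (3.57+0.86)/2 × 4 = 8.86
  [5→6]: (0.86+0.61)/2 × 1 = 0.735
  [6→10]: (0.61+0.15)/2 × 4 = 1.52
  [10→11]: (0.15+0.10)/2 × 1 = 0.125
  [11→13]: (0.10+0.05)/2 × 2 = 0.15
  Sum = 15.72 mcg/mL·hr
Extrapolated tail: C_last / k_e = 0.05 / 0.355 = 0.141
AUC_0→∞ = 15.72 + 0.141 = 15.861 mcg/mL·hr

AUC = 15.9 mcg/mL·hr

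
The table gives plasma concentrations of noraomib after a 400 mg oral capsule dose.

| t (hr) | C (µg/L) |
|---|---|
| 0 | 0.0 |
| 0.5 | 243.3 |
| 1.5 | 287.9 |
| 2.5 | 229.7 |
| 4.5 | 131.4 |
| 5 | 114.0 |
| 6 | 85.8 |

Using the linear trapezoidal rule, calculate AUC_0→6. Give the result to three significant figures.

Trapezoidal AUC_0→6:
  [0→0.5]: (0.0+243.3)/2 × 0.5 = 60.825
  [0.5→1.5]: (243.3+287.9)/2 × 1 = 265.6
  [1.5→2.5]: (287.9+229.7)/2 × 1 = 258.8
  [2.5→4.5]: (229.7+131.4)/2 × 2 = 361.1
  [4.5→5]: (131.4+114.0)/2 × 0.5 = 61.35
  [5→6]: (114.0+85.8)/2 × 1 = 99.9
  Sum = 1107.575 µg/L·hr

AUC = 1110 µg/L·hr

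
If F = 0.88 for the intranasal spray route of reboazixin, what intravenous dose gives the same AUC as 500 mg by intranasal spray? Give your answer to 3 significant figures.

Systemic exposure from an extravascular dose = F × D_ev, so the equivalent IV dose is F × D_ev.
D_iv = F × D_ev = 0.88 × 500 = 440 mg

D_iv = 440 mg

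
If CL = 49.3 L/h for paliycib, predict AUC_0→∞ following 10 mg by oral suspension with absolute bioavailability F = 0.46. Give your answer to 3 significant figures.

AUC = 0.0933 mg/L·h

AUC_0→∞ = F × Dose / CL
        = 0.46 × 10 / 49.3 = 0.0933063 mg/L·h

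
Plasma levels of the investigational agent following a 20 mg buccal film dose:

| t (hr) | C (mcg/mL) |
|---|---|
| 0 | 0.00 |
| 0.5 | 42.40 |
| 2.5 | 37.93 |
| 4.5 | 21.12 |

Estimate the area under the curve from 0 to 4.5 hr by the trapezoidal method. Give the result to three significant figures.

AUC = 150 mcg/mL·hr

Trapezoidal AUC_0→4.5:
  [0→0.5]: (0.00+42.40)/2 × 0.5 = 10.6
  [0.5→2.5]: (42.40+37.93)/2 × 2 = 80.33
  [2.5→4.5]: (37.93+21.12)/2 × 2 = 59.05
  Sum = 149.98 mcg/mL·hr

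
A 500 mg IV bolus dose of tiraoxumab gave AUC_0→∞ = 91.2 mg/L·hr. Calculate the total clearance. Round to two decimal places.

CL = 5.48 L/hr

CL = Dose_iv / AUC_0→∞
   = 500 / 91.2 = 5.48246 L/hr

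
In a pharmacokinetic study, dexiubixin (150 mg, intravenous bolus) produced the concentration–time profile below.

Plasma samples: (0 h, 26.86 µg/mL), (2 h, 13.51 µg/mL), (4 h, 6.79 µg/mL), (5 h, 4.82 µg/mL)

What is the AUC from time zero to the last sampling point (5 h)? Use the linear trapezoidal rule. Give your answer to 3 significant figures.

Trapezoidal AUC_0→5:
  [0→2]: (26.86+13.51)/2 × 2 = 40.37
  [2→4]: (13.51+6.79)/2 × 2 = 20.3
  [4→5]: (6.79+4.82)/2 × 1 = 5.805
  Sum = 66.475 µg/mL·h

AUC = 66.5 µg/mL·h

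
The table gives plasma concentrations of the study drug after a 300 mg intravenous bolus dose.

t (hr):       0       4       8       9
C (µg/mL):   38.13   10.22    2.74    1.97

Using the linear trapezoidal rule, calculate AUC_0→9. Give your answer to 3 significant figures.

AUC = 125 µg/mL·hr

Trapezoidal AUC_0→9:
  [0→4]: (38.13+10.22)/2 × 4 = 96.7
  [4→8]: (10.22+2.74)/2 × 4 = 25.92
  [8→9]: (2.74+1.97)/2 × 1 = 2.355
  Sum = 124.975 µg/mL·hr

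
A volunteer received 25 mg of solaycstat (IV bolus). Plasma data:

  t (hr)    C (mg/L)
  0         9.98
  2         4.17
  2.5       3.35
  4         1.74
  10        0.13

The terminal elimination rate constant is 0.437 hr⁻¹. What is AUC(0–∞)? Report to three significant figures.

Trapezoidal AUC_0→10:
  [0→2]: (9.98+4.17)/2 × 2 = 14.15
  [2→2.5]: (4.17+3.35)/2 × 0.5 = 1.88
  [2.5→4]: (3.35+1.74)/2 × 1.5 = 3.8175
  [4→10]: (1.74+0.13)/2 × 6 = 5.61
  Sum = 25.4575 mg/L·hr
Extrapolated tail: C_last / k_e = 0.13 / 0.437 = 0.297
AUC_0→∞ = 25.4575 + 0.297 = 25.7545 mg/L·hr

AUC = 25.8 mg/L·hr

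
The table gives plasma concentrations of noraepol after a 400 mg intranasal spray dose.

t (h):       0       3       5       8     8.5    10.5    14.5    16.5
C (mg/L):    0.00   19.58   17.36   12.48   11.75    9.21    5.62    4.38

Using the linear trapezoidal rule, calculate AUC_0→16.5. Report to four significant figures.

Trapezoidal AUC_0→16.5:
  [0→3]: (0.00+19.58)/2 × 3 = 29.37
  [3→5]: (19.58+17.36)/2 × 2 = 36.94
  [5→8]: (17.36+12.48)/2 × 3 = 44.76
  [8→8.5]: (12.48+11.75)/2 × 0.5 = 6.0575
  [8.5→10.5]: (11.75+9.21)/2 × 2 = 20.96
  [10.5→14.5]: (9.21+5.62)/2 × 4 = 29.66
  [14.5→16.5]: (5.62+4.38)/2 × 2 = 10.0
  Sum = 177.7475 mg/L·h

AUC = 177.7 mg/L·h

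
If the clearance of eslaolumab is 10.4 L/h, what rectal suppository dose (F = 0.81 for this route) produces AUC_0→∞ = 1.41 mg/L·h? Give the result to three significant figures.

Dose = 18.1 mg

Dose = CL × AUC_0→∞ / F
     = 10.4 × 1.41 / 0.81 = 18.1037 mg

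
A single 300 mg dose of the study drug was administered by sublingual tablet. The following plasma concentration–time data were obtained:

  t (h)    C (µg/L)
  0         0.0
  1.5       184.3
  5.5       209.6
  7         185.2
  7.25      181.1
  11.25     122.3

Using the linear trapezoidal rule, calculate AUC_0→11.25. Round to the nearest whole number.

Trapezoidal AUC_0→11.25:
  [0→1.5]: (0.0+184.3)/2 × 1.5 = 138.225
  [1.5→5.5]: (184.3+209.6)/2 × 4 = 787.8
  [5.5→7]: (209.6+185.2)/2 × 1.5 = 296.1
  [7→7.25]: (185.2+181.1)/2 × 0.25 = 45.7875
  [7.25→11.25]: (181.1+122.3)/2 × 4 = 606.8
  Sum = 1874.7125 µg/L·h

AUC = 1875 µg/L·h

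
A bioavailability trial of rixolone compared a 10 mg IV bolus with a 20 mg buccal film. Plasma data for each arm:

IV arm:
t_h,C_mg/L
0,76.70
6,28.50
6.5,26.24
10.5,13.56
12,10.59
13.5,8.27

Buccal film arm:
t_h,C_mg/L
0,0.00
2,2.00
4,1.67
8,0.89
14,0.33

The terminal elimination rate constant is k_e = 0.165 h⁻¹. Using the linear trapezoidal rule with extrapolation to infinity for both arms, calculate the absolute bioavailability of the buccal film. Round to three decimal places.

F = 0.017

Trapezoidal AUC_0→13.5 (IV):
  [0→6]: (76.70+28.50)/2 × 6 = 315.6
  [6→6.5]: (28.50+26.24)/2 × 0.5 = 13.685
  [6.5→10.5]: (26.24+13.56)/2 × 4 = 79.6
  [10.5→12]: (13.56+10.59)/2 × 1.5 = 18.1125
  [12→13.5]: (10.59+8.27)/2 × 1.5 = 14.145
  Sum = 441.1425 mg/L·h
IV tail: 8.27/0.165 = 50.121; AUC_iv,0→∞ = 441.1425 + 50.121 = 491.2635 mg/L·h
Trapezoidal AUC_0→14 (buccal film):
  [0→2]: (0.00+2.00)/2 × 2 = 2.0
  [2→4]: (2.00+1.67)/2 × 2 = 3.67
  [4→8]: (1.67+0.89)/2 × 4 = 5.12
  [8→14]: (0.89+0.33)/2 × 6 = 3.66
  Sum = 14.45 mg/L·h
buccal film tail: 0.33/0.165 = 2.000; AUC_ev,0→∞ = 14.45 + 2.000 = 16.45 mg/L·h
F = (AUC_ev/D_ev)/(AUC_iv/D_iv) = (16.45/20)/(491.2635/10) = 0.8225/49.12635 = 0.0167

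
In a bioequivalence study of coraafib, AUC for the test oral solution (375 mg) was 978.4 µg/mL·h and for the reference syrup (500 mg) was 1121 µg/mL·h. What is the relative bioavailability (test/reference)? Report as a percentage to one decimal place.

F_rel = 116.4%

F_rel = (AUC_test/D_test) / (AUC_ref/D_ref)
      = (978.4/375) / (1121/500)
      = 2.60907 / 2.242 = 1.1637 = 116.37%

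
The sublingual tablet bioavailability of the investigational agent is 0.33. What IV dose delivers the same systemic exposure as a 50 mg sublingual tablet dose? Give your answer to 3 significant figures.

D_iv = 16.5 mg

Systemic exposure from an extravascular dose = F × D_ev, so the equivalent IV dose is F × D_ev.
D_iv = F × D_ev = 0.33 × 50 = 16.5 mg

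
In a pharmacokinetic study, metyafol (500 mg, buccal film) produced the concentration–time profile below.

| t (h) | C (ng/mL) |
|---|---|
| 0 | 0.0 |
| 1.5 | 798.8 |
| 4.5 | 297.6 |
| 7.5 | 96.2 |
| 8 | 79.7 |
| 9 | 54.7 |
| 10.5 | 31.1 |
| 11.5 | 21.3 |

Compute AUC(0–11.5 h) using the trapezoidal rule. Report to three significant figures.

AUC = 3040 ng/mL·h

Trapezoidal AUC_0→11.5:
  [0→1.5]: (0.0+798.8)/2 × 1.5 = 599.1
  [1.5→4.5]: (798.8+297.6)/2 × 3 = 1644.6
  [4.5→7.5]: (297.6+96.2)/2 × 3 = 590.7
  [7.5→8]: (96.2+79.7)/2 × 0.5 = 43.975
  [8→9]: (79.7+54.7)/2 × 1 = 67.2
  [9→10.5]: (54.7+31.1)/2 × 1.5 = 64.35
  [10.5→11.5]: (31.1+21.3)/2 × 1 = 26.2
  Sum = 3036.125 ng/mL·h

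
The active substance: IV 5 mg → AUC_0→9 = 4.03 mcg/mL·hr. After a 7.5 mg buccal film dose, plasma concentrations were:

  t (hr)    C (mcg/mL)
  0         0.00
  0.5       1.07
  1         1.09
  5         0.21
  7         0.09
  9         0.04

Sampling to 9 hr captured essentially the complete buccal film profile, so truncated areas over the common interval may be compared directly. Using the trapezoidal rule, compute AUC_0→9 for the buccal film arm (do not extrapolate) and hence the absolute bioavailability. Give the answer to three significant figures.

Trapezoidal AUC_0→9 (buccal film):
  [0→0.5]: (0.00+1.07)/2 × 0.5 = 0.2675
  [0.5→1]: (1.07+1.09)/2 × 0.5 = 0.54
  [1→5]: (1.09+0.21)/2 × 4 = 2.6
  [5→7]: (0.21+0.09)/2 × 2 = 0.3
  [7→9]: (0.09+0.04)/2 × 2 = 0.13
  Sum = 3.8375 mcg/mL·hr
F = (AUC_ev/D_ev)/(AUC_iv/D_iv) = (3.8375/7.5)/(4.03/5) = 0.511667/0.806 = 0.6348

F = 0.635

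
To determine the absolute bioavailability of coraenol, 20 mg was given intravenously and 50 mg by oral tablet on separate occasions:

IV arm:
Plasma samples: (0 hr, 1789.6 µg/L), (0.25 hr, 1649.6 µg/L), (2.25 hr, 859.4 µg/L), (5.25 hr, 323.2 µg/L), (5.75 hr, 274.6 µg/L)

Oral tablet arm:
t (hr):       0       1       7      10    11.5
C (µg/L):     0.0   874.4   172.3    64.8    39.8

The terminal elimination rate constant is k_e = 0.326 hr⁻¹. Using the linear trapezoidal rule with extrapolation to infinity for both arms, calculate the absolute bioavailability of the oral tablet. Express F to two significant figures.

Trapezoidal AUC_0→5.75 (IV):
  [0→0.25]: (1789.6+1649.6)/2 × 0.25 = 429.9
  [0.25→2.25]: (1649.6+859.4)/2 × 2 = 2509.0
  [2.25→5.25]: (859.4+323.2)/2 × 3 = 1773.9
  [5.25→5.75]: (323.2+274.6)/2 × 0.5 = 149.45
  Sum = 4862.25 µg/L·hr
IV tail: 274.6/0.326 = 842.331; AUC_iv,0→∞ = 4862.25 + 842.331 = 5704.581 µg/L·hr
Trapezoidal AUC_0→11.5 (oral tablet):
  [0→1]: (0.0+874.4)/2 × 1 = 437.2
  [1→7]: (874.4+172.3)/2 × 6 = 3140.1
  [7→10]: (172.3+64.8)/2 × 3 = 355.65
  [10→11.5]: (64.8+39.8)/2 × 1.5 = 78.45
  Sum = 4011.4 µg/L·hr
oral tablet tail: 39.8/0.326 = 122.086; AUC_ev,0→∞ = 4011.4 + 122.086 = 4133.486 µg/L·hr
F = (AUC_ev/D_ev)/(AUC_iv/D_iv) = (4133.486/50)/(5704.581/20) = 82.66972/285.22905 = 0.2898

F = 0.29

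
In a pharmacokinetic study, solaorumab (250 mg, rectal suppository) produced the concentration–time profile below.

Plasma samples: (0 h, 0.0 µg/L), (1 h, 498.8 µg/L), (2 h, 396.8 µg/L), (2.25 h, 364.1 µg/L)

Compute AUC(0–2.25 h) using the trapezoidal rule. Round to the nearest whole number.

AUC = 792 µg/L·h

Trapezoidal AUC_0→2.25:
  [0→1]: (0.0+498.8)/2 × 1 = 249.4
  [1→2]: (498.8+396.8)/2 × 1 = 447.8
  [2→2.25]: (396.8+364.1)/2 × 0.25 = 95.1125
  Sum = 792.3125 µg/L·h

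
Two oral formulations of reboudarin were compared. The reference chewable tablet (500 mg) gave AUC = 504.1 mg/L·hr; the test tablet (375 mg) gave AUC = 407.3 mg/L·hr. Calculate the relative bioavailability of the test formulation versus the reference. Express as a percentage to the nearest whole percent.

F_rel = 108%

F_rel = (AUC_test/D_test) / (AUC_ref/D_ref)
      = (407.3/375) / (504.1/500)
      = 1.08613 / 1.0082 = 1.0773 = 107.73%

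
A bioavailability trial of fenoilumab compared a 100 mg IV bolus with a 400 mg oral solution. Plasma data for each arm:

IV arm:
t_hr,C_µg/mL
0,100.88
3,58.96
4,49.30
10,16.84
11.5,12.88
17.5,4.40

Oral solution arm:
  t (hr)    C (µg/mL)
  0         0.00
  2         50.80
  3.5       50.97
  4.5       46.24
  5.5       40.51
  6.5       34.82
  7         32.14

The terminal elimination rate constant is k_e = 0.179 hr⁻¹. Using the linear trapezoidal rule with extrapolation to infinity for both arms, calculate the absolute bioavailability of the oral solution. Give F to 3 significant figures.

F = 0.192

Trapezoidal AUC_0→17.5 (IV):
  [0→3]: (100.88+58.96)/2 × 3 = 239.76
  [3→4]: (58.96+49.30)/2 × 1 = 54.13
  [4→10]: (49.30+16.84)/2 × 6 = 198.42
  [10→11.5]: (16.84+12.88)/2 × 1.5 = 22.29
  [11.5→17.5]: (12.88+4.40)/2 × 6 = 51.84
  Sum = 566.44 µg/mL·hr
IV tail: 4.40/0.179 = 24.581; AUC_iv,0→∞ = 566.44 + 24.581 = 591.021 µg/mL·hr
Trapezoidal AUC_0→7 (oral solution):
  [0→2]: (0.00+50.80)/2 × 2 = 50.8
  [2→3.5]: (50.80+50.97)/2 × 1.5 = 76.3275
  [3.5→4.5]: (50.97+46.24)/2 × 1 = 48.605
  [4.5→5.5]: (46.24+40.51)/2 × 1 = 43.375
  [5.5→6.5]: (40.51+34.82)/2 × 1 = 37.665
  [6.5→7]: (34.82+32.14)/2 × 0.5 = 16.74
  Sum = 273.5125 µg/mL·hr
oral solution tail: 32.14/0.179 = 179.553; AUC_ev,0→∞ = 273.5125 + 179.553 = 453.0655 µg/mL·hr
F = (AUC_ev/D_ev)/(AUC_iv/D_iv) = (453.0655/400)/(591.021/100) = 1.13266/5.91021 = 0.1916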